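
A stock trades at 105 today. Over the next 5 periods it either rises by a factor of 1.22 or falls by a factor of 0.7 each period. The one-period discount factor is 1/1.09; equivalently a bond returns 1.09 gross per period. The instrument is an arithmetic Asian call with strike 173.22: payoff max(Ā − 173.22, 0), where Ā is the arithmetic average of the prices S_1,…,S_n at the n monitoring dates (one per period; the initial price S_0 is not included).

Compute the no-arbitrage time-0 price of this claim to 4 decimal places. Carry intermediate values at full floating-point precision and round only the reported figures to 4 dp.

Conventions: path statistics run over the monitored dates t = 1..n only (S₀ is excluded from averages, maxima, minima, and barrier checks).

Risk-neutral up-probability p* = (R−d)/(u−d) = (1.09−0.7)/(1.22−0.7) = 0.7500; the claim prices as the p*-weighted sum of path payoffs discounted by R^5.
Enumerate all 2^5 = 32 price paths (U = up ×1.22, D = down ×0.7); each path with k up-moves has probability p*^k·(1−p*)^(5−k).
DDDDD: Ā=40.7646, payoff=0.0000, prob=0.000977
UDDDD: Ā=71.0468, payoff=0.0000, prob=0.002930
DUDDD: Ā=60.1268, payoff=0.0000, prob=0.002930
UUDDD: Ā=104.7925, payoff=0.0000, prob=0.008789
DDUDD: Ā=52.4828, payoff=0.0000, prob=0.002930
UDUDD: Ā=91.4701, payoff=0.0000, prob=0.008789
DUUDD: Ā=80.5501, payoff=0.0000, prob=0.008789
UUUDD: Ā=140.3872, payoff=0.0000, prob=0.026367
DDDUD: Ā=47.1320, payoff=0.0000, prob=0.002930
UDDUD: Ā=82.1444, payoff=0.0000, prob=0.008789
DUDUD: Ā=71.2244, payoff=0.0000, prob=0.008789
UUDUD: Ā=124.1339, payoff=0.0000, prob=0.026367
DDUUD: Ā=63.5804, payoff=0.0000, prob=0.008789
UDUUD: Ā=110.8115, payoff=0.0000, prob=0.026367
DUUUD: Ā=99.8915, payoff=0.0000, prob=0.026367
UUUUD: Ā=174.0967, payoff=0.8767, prob=0.079102
DDDDU: Ā=43.3865, payoff=0.0000, prob=0.002930
UDDDU: Ā=75.6164, payoff=0.0000, prob=0.008789
DUDDU: Ā=64.6964, payoff=0.0000, prob=0.008789
UUDDU: Ā=112.7566, payoff=0.0000, prob=0.026367
DDUDU: Ā=57.0524, payoff=0.0000, prob=0.008789
UDUDU: Ā=99.4342, payoff=0.0000, prob=0.026367
DUUDU: Ā=88.5142, payoff=0.0000, prob=0.026367
UUUDU: Ā=154.2676, payoff=0.0000, prob=0.079102
DDDUU: Ā=51.7016, payoff=0.0000, prob=0.008789
UDDUU: Ā=90.1085, payoff=0.0000, prob=0.026367
DUDUU: Ā=79.1885, payoff=0.0000, prob=0.026367
UUDUU: Ā=138.0143, payoff=0.0000, prob=0.079102
DDUUU: Ā=71.5445, payoff=0.0000, prob=0.026367
UDUUU: Ā=124.6919, payoff=0.0000, prob=0.079102
DUUUU: Ā=113.7719, payoff=0.0000, prob=0.079102
UUUUU: Ā=198.2881, payoff=25.0681, prob=0.237305
Price = Σ prob·payoff / R^5 = 6.018123 / 1.538624 = 3.9114

price = 3.9114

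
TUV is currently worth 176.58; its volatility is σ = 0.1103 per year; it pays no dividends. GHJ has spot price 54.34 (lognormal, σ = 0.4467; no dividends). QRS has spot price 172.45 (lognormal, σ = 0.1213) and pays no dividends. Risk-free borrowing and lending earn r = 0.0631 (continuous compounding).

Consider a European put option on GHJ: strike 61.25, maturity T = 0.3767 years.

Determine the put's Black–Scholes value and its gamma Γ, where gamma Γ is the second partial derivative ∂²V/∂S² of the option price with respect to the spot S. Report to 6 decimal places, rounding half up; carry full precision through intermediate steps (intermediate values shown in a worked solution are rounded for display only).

σ√T = 0.4467·√0.3767 = 0.274166
d₁ = (ln(S/K) + (r+σ²/2)T) / (σ√T) = (ln(54.34/61.25) + (0.0631+0.4467²/2)·0.3767) / 0.274166 = (-0.119703 + 0.061353) / 0.274166 = -0.212827
d₂ = d₁ − σ√T = -0.212827 − 0.274166 = -0.486993
e^{−rT} = 0.976511
N(−d₁) = 0.584269,  N(−d₂) = 0.686868
Put price V = K·e^{−rT}·N(−d₂) − S·N(−d₁) = 41.082470 − 31.749180 = 9.333290
φ(d₁) = (1/√(2π))·e^{−d₁²/2} = 0.390009
Γ = φ(d₁) / (S·σ·√T) = 0.026178

price = 9.333290
Γ = 0.026178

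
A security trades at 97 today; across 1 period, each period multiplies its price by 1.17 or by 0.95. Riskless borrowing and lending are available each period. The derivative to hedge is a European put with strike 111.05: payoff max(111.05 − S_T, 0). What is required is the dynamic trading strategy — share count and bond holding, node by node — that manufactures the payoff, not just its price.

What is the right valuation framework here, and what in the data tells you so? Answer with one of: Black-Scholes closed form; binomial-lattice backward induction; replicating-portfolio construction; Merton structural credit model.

framework: replicating-portfolio construction

Key observation: the task asks for the hedge itself — share and bond holdings at every node of the 1-period tree on spot 97 with factors 1.17/0.95 — which is exactly what the replicating-portfolio construction produces.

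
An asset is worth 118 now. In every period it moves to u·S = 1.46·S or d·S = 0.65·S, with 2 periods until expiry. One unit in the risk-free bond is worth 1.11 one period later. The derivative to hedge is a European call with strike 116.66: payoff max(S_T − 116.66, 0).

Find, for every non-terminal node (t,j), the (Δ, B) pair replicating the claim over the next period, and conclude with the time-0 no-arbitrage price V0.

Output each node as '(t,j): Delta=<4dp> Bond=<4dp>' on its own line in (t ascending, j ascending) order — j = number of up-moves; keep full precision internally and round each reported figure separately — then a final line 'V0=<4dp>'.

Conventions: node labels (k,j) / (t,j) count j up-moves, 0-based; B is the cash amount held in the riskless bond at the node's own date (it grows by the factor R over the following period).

(0,0): Delta=0.7219 Bond=-49.8846
(1,0): Delta=0.0000 Bond=0.0000
(1,1): Delta=0.9665 Bond=-97.5027
V0=35.3030

Since d<R<u, set p* = (R−d)/(u−d) = 0.5679; price each node as the discounted p*-expectation of its children.
At maturity the claim pays: V(2,0)=0.0000, V(2,1)=0.0000, V(2,2)=134.8688
  t=1,j=0: stock 76.7000 → up 111.9820 (V=0.0000), down 49.8550 (V=0.0000). Price 0.0000; hedge Δ=0.0000, bond B=0.0000.
  t=1,j=1: stock 172.2800 → up 251.5288 (V=134.8688), down 111.9820 (V=0.0000). Price 69.0019; hedge Δ=0.9665, bond B=-97.5027.
  t=0,j=0: stock 118.0000 → up 172.2800 (V=69.0019), down 76.7000 (V=0.0000). Price 35.3030; hedge Δ=0.7219, bond B=-49.8846.
Verification: the root portfolio costs Δ(0,0)·S0 + B(0,0) = 35.3030, matching V0.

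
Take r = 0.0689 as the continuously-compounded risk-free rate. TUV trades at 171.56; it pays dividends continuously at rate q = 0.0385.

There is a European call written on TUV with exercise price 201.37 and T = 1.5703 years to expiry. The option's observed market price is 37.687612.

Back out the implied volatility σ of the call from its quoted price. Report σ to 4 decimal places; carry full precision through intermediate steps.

At σ = 0.5573 the Black–Scholes value reproduces the quote:
σ√T = 0.5573·√1.5703 = 0.698362
d₁ = (ln(S/K) + (r−q+σ²/2)T) / (σ√T) = (ln(171.56/201.37) + (0.0689−0.0385+0.5573²/2)·1.5703) / 0.698362 = (-0.160211 + 0.291592) / 0.698362 = 0.188127
d₂ = d₁ − σ√T = 0.188127 − 0.698362 = -0.510235
e^{−rT} = 0.897454
e^{−qT} = 0.941335
N(d₁) = 0.574611,  N(d₂) = 0.304944
V = S·e^{−qT}·N(d₁) − K·e^{−rT}·N(d₂) = 92.797089 − 55.109477 = 37.687612 (equal to the quote); since ∂V/∂σ > 0 for all σ, the implied volatility is unique

sigma = 0.5573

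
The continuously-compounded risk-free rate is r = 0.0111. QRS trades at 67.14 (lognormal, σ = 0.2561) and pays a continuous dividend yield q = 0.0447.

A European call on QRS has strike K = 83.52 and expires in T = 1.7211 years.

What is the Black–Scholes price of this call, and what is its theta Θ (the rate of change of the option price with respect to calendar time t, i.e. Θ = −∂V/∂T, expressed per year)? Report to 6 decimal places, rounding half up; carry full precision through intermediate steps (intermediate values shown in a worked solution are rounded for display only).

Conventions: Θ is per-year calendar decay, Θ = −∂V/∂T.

σ√T = 0.2561·√1.7211 = 0.335979
d₁ = (ln(S/K) + (r−q+σ²/2)T) / (σ√T) = (ln(67.14/83.52) + (0.0111−0.0447+0.2561²/2)·1.7211) / 0.335979 = (-0.218306 − 0.001388) / 0.335979 = -0.653891
d₂ = d₁ − σ√T = -0.653891 − 0.335979 = -0.989871
e^{−rT} = 0.981077
e^{−qT} = 0.925952
N(d₁) = 0.256591,  N(d₂) = 0.161119
Call price V = S·e^{−qT}·N(d₁) − K·e^{−rT}·N(d₂) = 15.951845 − 13.201991 = 2.749854
φ(d₁) = (1/√(2π))·e^{−d₁²/2} = 0.322154
Θ = −S·e^{−qT}·φ(d₁)·σ/(2√T) + q·S·e^{−qT}·N(d₁) − r·K·e^{−rT}·N(d₂) = −1.954834 + 0.713047 − 0.146542 = -1.388328

price = 2.749854
Θ = -1.388328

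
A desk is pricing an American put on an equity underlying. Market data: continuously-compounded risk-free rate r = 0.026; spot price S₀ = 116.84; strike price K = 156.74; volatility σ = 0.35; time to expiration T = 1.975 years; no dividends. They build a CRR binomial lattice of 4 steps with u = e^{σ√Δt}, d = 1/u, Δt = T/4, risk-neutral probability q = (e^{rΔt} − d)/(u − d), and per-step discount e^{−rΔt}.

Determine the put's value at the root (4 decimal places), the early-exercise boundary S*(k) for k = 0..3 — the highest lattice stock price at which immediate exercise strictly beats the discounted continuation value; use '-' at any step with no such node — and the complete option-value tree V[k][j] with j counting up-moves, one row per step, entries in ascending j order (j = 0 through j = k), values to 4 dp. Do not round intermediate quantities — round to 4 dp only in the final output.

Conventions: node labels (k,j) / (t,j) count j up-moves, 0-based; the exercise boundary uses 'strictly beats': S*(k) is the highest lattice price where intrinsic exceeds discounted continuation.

Δt=0.49375, u=1.27882, d=0.78197, q=0.46483, disc=e^(-rΔt)=0.98724
k=4 terminal: V=max(K-S,0) → 113.0525 85.2946 39.9000 0.0000 0.0000
k=3: j=0 S=55.8684 intr=100.8716 cont=98.8723 V=100.8716[EX]; j=1 S=91.3657 intr=65.3743 cont=63.3750 V=65.3743[EX]; j=2 S=149.4170 intr=7.3230 cont=21.0810 V=21.0810[hold]; j=3 S=244.3527 intr=0.0000 cont=0.0000 V=0.0000[hold]  S*(3)=91.3657
k=2: j=0 S=71.4454 intr=85.2946 cont=83.2953 V=85.2946[EX]; j=1 S=116.8400 intr=39.9000 cont=44.2142 V=44.2142[hold]; j=2 S=191.0771 intr=0.0000 cont=11.1380 V=11.1380[hold]  S*(2)=71.4454
k=1: j=0 S=91.3657 intr=65.3743 cont=65.3548 V=65.3743[EX]; j=1 S=149.4170 intr=7.3230 cont=28.4716 V=28.4716[hold]  S*(1)=91.3657
k=0: j=0 S=116.8400 intr=39.9000 cont=47.6058 V=47.6058[hold]  S*(0)=-

price = 47.6058
boundary = - 91.3657 71.4454 91.3657
tree:
47.6058
65.3743 28.4716
85.2946 44.2142 11.1380
100.8716 65.3743 21.0810 0.0000
113.0525 85.2946 39.9000 0.0000 0.0000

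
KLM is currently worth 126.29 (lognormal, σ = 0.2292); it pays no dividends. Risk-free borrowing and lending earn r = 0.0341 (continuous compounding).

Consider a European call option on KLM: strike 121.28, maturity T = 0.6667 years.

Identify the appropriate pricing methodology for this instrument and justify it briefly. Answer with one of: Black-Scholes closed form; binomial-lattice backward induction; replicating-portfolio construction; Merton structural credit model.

framework: Black-Scholes closed form

Key observation: the strike-121.28 call on KLM is European-exercise on a continuously-modelled lognormal underlying, so its value is a single closed-form evaluation.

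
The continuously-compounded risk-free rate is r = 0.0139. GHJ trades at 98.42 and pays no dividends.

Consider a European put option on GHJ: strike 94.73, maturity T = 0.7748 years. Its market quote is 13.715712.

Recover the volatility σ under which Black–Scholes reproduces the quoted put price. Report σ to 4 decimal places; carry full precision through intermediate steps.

At σ = 0.4766 the Black–Scholes value reproduces the quote:
σ√T = 0.4766·√0.7748 = 0.419516
d₁ = (ln(S/K) + (r+σ²/2)T) / (σ√T) = (ln(98.42/94.73) + (0.0139+0.4766²/2)·0.7748) / 0.419516 = (0.038213 + 0.098767) / 0.419516 = 0.326519
d₂ = d₁ − σ√T = 0.326519 − 0.419516 = -0.092997
e^{−rT} = 0.989288
N(−d₁) = 0.372016,  N(−d₂) = 0.537047
V = K·e^{−rT}·N(−d₂) − S·N(−d₁) = 50.329518 − 36.613806 = 13.715712 (equal to the quote); since ∂V/∂σ > 0 for all σ, the implied volatility is unique

sigma = 0.4766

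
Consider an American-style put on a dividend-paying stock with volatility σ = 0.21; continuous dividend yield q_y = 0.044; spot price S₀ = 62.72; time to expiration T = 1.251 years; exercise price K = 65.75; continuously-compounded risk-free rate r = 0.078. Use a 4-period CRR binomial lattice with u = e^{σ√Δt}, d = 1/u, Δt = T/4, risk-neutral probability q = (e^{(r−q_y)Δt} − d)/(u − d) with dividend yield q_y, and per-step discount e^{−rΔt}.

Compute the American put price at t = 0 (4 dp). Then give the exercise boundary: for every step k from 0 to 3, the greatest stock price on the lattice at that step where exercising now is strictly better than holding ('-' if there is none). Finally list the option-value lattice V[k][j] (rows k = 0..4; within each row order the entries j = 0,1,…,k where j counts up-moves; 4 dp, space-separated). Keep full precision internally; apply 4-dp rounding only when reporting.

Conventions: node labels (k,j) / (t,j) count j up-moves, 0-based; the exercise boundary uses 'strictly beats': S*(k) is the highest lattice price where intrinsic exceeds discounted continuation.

Δt=0.31275  u=1.12461  d=0.88919  q=0.51608  discount=0.97590
step 4 (expiry): payoffs max(K−S,0) = 26.5405 16.1595 3.0300 0.0000 0.0000
step 3: (k=3,j=0): S=44.0955, K−S=21.6545, hold=20.6726 ⇒ V=21.6545 exercise | (k=3,j=1): S=55.7702, K−S=9.9798, hold=9.1575 ⇒ V=9.9798 exercise | (k=3,j=2): S=70.5358, K−S=0.0000, hold=1.4309 ⇒ V=1.4309 continue | (k=3,j=3): S=89.2108, K−S=0.0000, hold=0.0000 ⇒ V=0.0000 continue  boundary S*=55.7702
step 2: (k=2,j=0): S=49.5905, K−S=16.1595, hold=15.2527 ⇒ V=16.1595 exercise | (k=2,j=1): S=62.7200, K−S=3.0300, hold=5.4337 ⇒ V=5.4337 continue | (k=2,j=2): S=79.3256, K−S=0.0000, hold=0.6758 ⇒ V=0.6758 continue  boundary S*=49.5905
step 1: (k=1,j=0): S=55.7702, K−S=9.9798, hold=10.3681 ⇒ V=10.3681 continue | (k=1,j=1): S=70.5358, K−S=0.0000, hold=2.9064 ⇒ V=2.9064 continue  boundary S*=-
step 0: (k=0,j=0): S=62.7200, K−S=3.0300, hold=6.3602 ⇒ V=6.3602 continue  boundary S*=-

price = 6.3602
boundary = - - 49.5905 55.7702
tree:
6.3602
10.3681 2.9064
16.1595 5.4337 0.6758
21.6545 9.9798 1.4309 0.0000
26.5405 16.1595 3.0300 0.0000 0.0000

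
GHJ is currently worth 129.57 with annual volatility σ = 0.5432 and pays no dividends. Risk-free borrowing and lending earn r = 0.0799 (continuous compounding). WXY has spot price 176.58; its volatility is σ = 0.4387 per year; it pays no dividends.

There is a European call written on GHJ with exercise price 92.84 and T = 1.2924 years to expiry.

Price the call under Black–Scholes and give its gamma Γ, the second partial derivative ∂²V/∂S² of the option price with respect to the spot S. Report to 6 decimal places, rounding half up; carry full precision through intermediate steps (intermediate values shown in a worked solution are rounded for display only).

price = 54.678440
Γ = 0.002976

σ√T = 0.5432·√1.2924 = 0.617530
d₁ = (ln(S/K) + (r+σ²/2)T) / (σ√T) = (ln(129.57/92.84) + (0.0799+0.5432²/2)·1.2924) / 0.617530 = (0.333344 + 0.293935) / 0.617530 = 1.015785
d₂ = d₁ − σ√T = 1.015785 − 0.617530 = 0.398255
e^{−rT} = 0.901890
N(d₁) = 0.845134,  N(d₂) = 0.654779
Call price V = S·N(d₁) − K·e^{−rT}·N(d₂) = 109.504041 − 54.825602 = 54.678440
φ(d₁) = (1/√(2π))·e^{−d₁²/2} = 0.238151
Γ = φ(d₁) / (S·σ·√T) = 0.002976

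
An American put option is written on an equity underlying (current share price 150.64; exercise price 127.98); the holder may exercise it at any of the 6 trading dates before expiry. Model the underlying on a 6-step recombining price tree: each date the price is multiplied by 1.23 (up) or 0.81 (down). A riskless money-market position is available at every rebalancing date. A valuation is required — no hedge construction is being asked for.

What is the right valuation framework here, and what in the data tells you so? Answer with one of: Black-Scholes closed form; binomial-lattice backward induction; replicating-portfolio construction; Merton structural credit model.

Key observation: with exercise allowed before expiry on a discrete up/down model (6 steps from spot 150.64), the strike-127.98 put's value must be rolled back through the tree testing early exercise at each node.

framework: binomial-lattice backward induction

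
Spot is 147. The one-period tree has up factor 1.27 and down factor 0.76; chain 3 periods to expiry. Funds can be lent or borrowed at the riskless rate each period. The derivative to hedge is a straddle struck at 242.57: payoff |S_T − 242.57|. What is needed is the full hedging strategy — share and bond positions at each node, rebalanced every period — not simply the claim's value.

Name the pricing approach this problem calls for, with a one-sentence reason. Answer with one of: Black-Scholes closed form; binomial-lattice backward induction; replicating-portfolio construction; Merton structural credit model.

Key observation: the deliverable is the dynamic trading strategy on the 3-step tree (spot 147, moves 1.27 and 0.76), so the valuation must go through the node-by-node replicating-portfolio solve.

framework: replicating-portfolio construction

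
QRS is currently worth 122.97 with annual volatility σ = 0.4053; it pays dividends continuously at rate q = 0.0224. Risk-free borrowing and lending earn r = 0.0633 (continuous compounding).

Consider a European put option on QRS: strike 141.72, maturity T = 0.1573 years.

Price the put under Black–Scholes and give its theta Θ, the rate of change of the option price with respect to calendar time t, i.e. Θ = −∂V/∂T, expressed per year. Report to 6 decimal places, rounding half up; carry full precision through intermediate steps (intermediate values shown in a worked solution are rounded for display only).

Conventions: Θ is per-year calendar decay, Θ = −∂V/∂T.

σ√T = 0.4053·√0.1573 = 0.160746
d₁ = (ln(S/K) + (r−q+σ²/2)T) / (σ√T) = (ln(122.97/141.72) + (0.0633−0.0224+0.4053²/2)·0.1573) / 0.160746 = (-0.141913 + 0.019353) / 0.160746 = -0.762441
d₂ = d₁ − σ√T = -0.762441 − 0.160746 = -0.923188
e^{−rT} = 0.990092
e^{−qT} = 0.996483
N(−d₁) = 0.777102,  N(−d₂) = 0.822045
Put price V = K·e^{−rT}·N(−d₂) − S·e^{−qT}·N(−d₁) = 115.346006 − 95.224074 = 20.121932
φ(d₁) = (1/√(2π))·e^{−d₁²/2} = 0.298318
Θ = −S·e^{−qT}·φ(d₁)·σ/(2√T) − q·S·e^{−qT}·N(−d₁) + r·K·e^{−rT}·N(−d₂) = −18.677981 − 2.133019 + 7.301402 = -13.509598

price = 20.121932
Θ = -13.509598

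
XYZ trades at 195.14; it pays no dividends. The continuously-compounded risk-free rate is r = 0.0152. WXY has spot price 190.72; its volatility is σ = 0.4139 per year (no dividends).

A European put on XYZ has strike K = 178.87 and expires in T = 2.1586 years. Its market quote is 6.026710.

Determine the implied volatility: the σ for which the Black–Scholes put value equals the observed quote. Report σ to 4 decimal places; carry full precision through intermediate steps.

At σ = 0.1343 the Black–Scholes value reproduces the quote:
σ√T = 0.1343·√2.1586 = 0.197316
d₁ = (ln(S/K) + (r+σ²/2)T) / (σ√T) = (ln(195.14/178.87) + (0.0152+0.1343²/2)·2.1586) / 0.197316 = (0.087058 + 0.052278) / 0.197316 = 0.706154
d₂ = d₁ − σ√T = 0.706154 − 0.197316 = 0.508838
e^{−rT} = 0.967722
N(−d₁) = 0.240046,  N(−d₂) = 0.305433
V = K·e^{−rT}·N(−d₂) − S·N(−d₁) = 52.869307 − 46.842597 = 6.026710 (the quoted price), and the Black–Scholes price is strictly increasing in σ, so σ is unique

sigma = 0.1343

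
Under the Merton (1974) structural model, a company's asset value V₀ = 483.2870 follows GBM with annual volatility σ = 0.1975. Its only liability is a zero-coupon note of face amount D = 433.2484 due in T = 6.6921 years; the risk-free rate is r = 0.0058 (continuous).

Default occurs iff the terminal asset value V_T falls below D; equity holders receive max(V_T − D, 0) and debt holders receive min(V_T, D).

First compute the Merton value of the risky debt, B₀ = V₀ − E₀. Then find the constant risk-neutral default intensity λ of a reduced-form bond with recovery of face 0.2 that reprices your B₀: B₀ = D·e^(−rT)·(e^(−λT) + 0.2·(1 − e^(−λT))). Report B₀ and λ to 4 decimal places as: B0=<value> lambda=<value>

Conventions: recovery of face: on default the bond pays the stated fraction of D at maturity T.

With assets at 483.2870 and a single debt payment of 433.2484 at 6.6921 years:
d₁ = [ln(V₀/D) + (r + σ²/2)T] / (σ√T)
   = [ln(483.2870/433.2484) + (0.0058 + 0.5·0.1975²)·6.6921] / (0.1975·√6.6921)
   = [0.109299 + 0.169331] / 0.510915 = 0.545356
d₂ = d₁ − σ√T = 0.545356 − 0.510915 = 0.034442
N(d₁) = 0.707246,  N(d₂) = 0.513738,  e^(−rT) = 0.961929
E₀ = V₀·N(d₁) − D·e^(−rT)·N(d₂)
   = 483.2870·0.707246 − 433.2484·0.961929·0.513738 = 127.700306
B₀ = V₀ − E₀ = 483.2870 − 127.700306 = 355.586694
e^(−λT) = (B₀·e^(rT)/D − 0.2)/(1 − 0.2) = (355.5867·1.039577/433.2484 − 0.2)/0.8 = 0.81653556
λ = −ln(0.81653556)/6.6921 = 0.030287

B0=355.5867 lambda=0.0303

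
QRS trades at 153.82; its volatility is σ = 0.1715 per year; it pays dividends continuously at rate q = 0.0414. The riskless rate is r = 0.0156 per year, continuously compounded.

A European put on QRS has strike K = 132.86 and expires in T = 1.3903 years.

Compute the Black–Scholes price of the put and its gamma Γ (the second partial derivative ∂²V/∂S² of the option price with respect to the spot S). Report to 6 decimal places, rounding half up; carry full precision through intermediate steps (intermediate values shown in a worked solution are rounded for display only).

price = 5.089797
Γ = 0.009814

σ√T = 0.1715·√1.3903 = 0.202217
d₁ = (ln(S/K) + (r−q+σ²/2)T) / (σ√T) = (ln(153.82/132.86) + (0.0156−0.0414+0.1715²/2)·1.3903) / 0.202217 = (0.146487 − 0.015424) / 0.202217 = 0.648131
d₂ = d₁ − σ√T = 0.648131 − 0.202217 = 0.445914
e^{−rT} = 0.978545
e^{−qT} = 0.944067
N(−d₁) = 0.258450,  N(−d₂) = 0.327830
Put price V = K·e^{−rT}·N(−d₂) − S·e^{−qT}·N(−d₁) = 42.620976 − 37.531179 = 5.089797
φ(d₁) = (1/√(2π))·e^{−d₁²/2} = 0.323364
Γ = e^{−qT}·φ(d₁) / (S·σ·√T) = 0.009814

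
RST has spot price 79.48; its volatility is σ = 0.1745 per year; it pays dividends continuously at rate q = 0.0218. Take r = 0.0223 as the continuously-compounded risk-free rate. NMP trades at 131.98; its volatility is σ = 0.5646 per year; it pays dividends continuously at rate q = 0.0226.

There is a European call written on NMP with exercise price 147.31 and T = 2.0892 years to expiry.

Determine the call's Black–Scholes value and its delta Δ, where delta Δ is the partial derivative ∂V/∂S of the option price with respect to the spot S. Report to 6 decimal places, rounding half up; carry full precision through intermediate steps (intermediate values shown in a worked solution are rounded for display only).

σ√T = 0.5646·√2.0892 = 0.816077
d₁ = (ln(S/K) + (r−q+σ²/2)T) / (σ√T) = (ln(131.98/147.31) + (0.0223−0.0226+0.5646²/2)·2.0892) / 0.816077 = (-0.109889 + 0.332364) / 0.816077 = 0.272615
d₂ = d₁ − σ√T = 0.272615 − 0.816077 = -0.543461
e^{−rT} = 0.954479
e^{−qT} = 0.953881
N(d₁) = 0.607425,  N(d₂) = 0.293406
Call price V = S·e^{−qT}·N(d₁) − K·e^{−rT}·N(d₂) = 76.470780 − 41.254181 = 35.216600
Δ = e^{−qT}·N(d₁) = 0.579412

price = 35.216600
Δ = 0.579412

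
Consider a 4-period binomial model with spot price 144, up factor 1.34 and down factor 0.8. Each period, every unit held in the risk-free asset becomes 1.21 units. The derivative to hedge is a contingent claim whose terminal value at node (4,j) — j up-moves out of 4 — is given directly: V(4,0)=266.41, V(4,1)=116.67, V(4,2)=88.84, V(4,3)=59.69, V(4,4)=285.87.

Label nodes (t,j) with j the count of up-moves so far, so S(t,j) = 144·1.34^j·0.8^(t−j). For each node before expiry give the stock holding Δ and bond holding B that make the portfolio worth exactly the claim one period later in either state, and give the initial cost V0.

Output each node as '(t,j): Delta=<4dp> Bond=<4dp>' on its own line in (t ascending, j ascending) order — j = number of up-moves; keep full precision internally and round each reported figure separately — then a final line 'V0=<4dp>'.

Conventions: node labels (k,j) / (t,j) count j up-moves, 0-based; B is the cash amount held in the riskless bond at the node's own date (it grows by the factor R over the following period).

(0,0): Delta=0.5887 Bond=-17.6865
(1,0): Delta=-0.3915 Bond=91.5178
(1,1): Delta=0.7743 Bond=-57.2041
(2,0): Delta=-0.9495 Bond=162.1663
(2,1): Delta=-0.2859 Bond=94.4295
(2,2): Delta=0.9749 Bond=-121.1049
(3,0): Delta=-3.7611 Bond=403.5099
(3,1): Delta=-0.4173 Bond=130.4956
(3,2): Delta=-0.2610 Bond=109.1117
(3,3): Delta=1.2089 Bond=-227.5963
V0=67.0871

The replicating-portfolio and risk-neutral prices coincide; use p* = (1.21−0.8)/(1.34−0.8) = 0.7593 for the latter.
Terminal payoffs: V(4,0)=266.4100, V(4,1)=116.6700, V(4,2)=88.8400, V(4,3)=59.6900, V(4,4)=285.8700
  t=3,j=0: stock 73.7280 → up 98.7955 (V=116.6700), down 58.9824 (V=266.4100). Price 126.2137; hedge Δ=-3.7611, bond B=403.5099.
  t=3,j=1: stock 123.4944 → up 165.4825 (V=88.8400), down 98.7955 (V=116.6700). Price 78.9585; hedge Δ=-0.4173, bond B=130.4956.
  t=3,j=2: stock 206.8531 → up 277.1832 (V=59.6900), down 165.4825 (V=88.8400). Price 55.1302; hedge Δ=-0.2610, bond B=109.1117.
  t=3,j=3: stock 346.4790 → up 464.2818 (V=285.8700), down 277.1832 (V=59.6900). Price 191.2556; hedge Δ=1.2089, bond B=-227.5963.
  t=2,j=0: stock 92.1600 → up 123.4944 (V=78.9585), down 73.7280 (V=126.2137). Price 74.6568; hedge Δ=-0.9495, bond B=162.1663.
  t=2,j=1: stock 154.3680 → up 206.8531 (V=55.1302), down 123.4944 (V=78.9585). Price 50.3030; hedge Δ=-0.2859, bond B=94.4295.
  t=2,j=2: stock 258.5664 → up 346.4790 (V=191.2556), down 206.8531 (V=55.1302). Price 130.9791; hedge Δ=0.9749, bond B=-121.1049.
  t=1,j=0: stock 115.2000 → up 154.3680 (V=50.3030), down 92.1600 (V=74.6568). Price 46.4182; hedge Δ=-0.3915, bond B=91.5178.
  t=1,j=1: stock 192.9600 → up 258.5664 (V=130.9791), down 154.3680 (V=50.3030). Price 92.1959; hedge Δ=0.7743, bond B=-57.2041.
  t=0,j=0: stock 144.0000 → up 192.9600 (V=92.1959), down 115.2000 (V=46.4182). Price 67.0871; hedge Δ=0.5887, bond B=-17.6865.
Check: Δ(0,0)·S0 + B(0,0) = 67.0871 = V0.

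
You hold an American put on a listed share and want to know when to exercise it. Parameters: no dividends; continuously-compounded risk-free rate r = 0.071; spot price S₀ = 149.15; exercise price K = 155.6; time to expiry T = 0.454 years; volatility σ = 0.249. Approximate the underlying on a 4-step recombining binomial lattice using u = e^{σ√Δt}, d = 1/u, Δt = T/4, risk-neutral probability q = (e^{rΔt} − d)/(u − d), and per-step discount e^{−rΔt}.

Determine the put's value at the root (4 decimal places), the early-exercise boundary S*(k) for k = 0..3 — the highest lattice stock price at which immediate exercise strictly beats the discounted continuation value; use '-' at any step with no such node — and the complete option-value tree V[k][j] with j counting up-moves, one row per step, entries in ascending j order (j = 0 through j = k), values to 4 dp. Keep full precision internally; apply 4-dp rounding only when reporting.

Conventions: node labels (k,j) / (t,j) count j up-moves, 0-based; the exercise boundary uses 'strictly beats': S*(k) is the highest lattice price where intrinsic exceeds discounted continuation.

params: Δt=0.11350 u=1.08751 d=0.91953 q=0.52721 e^(-rΔt)=0.99197
t_4 payoffs: 48.9660 29.4871 6.4500 0.0000 0.0000
t_3: node(3,0) S=115.9652 payoff=39.6348 vs cont=38.3860 → 39.6348 [stop]  node(3,1) S=137.1486 payoff=18.4514 vs cont=17.2025 → 18.4514 [stop]  node(3,2) S=162.2016 payoff=0.0000 vs cont=3.0250 → 3.0250 [wait]  node(3,3) S=191.8310 payoff=0.0000 vs cont=0.0000 → 0.0000 [wait]  ⇒ S*(3)=137.1486
t_2: node(2,0) S=126.1129 payoff=29.4871 vs cont=28.2382 → 29.4871 [stop]  node(2,1) S=149.1500 payoff=6.4500 vs cont=10.2356 → 10.2356 [wait]  node(2,2) S=176.3953 payoff=0.0000 vs cont=1.4187 → 1.4187 [wait]  ⇒ S*(2)=126.1129
t_1: node(1,0) S=137.1486 payoff=18.4514 vs cont=19.1823 → 19.1823 [wait]  node(1,1) S=162.2016 payoff=0.0000 vs cont=5.5424 → 5.5424 [wait]  ⇒ S*(1)=-
t_0: node(0,0) S=149.1500 payoff=6.4500 vs cont=11.8950 → 11.8950 [wait]  ⇒ S*(0)=-

price = 11.8950
boundary = - - 126.1129 137.1486
tree:
11.8950
19.1823 5.5424
29.4871 10.2356 1.4187
39.6348 18.4514 3.0250 0.0000
48.9660 29.4871 6.4500 0.0000 0.0000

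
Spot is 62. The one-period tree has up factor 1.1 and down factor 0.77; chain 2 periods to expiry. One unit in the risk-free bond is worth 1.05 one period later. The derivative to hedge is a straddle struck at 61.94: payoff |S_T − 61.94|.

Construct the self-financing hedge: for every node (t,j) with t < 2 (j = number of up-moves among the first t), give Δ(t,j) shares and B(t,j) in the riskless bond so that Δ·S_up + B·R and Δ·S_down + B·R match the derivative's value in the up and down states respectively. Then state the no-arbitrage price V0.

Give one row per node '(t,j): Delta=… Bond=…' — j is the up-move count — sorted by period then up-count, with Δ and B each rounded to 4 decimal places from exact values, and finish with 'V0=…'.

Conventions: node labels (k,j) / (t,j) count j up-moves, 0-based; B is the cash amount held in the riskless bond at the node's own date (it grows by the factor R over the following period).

The replicating-portfolio and risk-neutral prices coincide; use p* = (1.05−0.77)/(1.1−0.77) = 0.8485 for the latter.
At maturity the claim pays: V(2,0)=25.1802, V(2,1)=9.4260, V(2,2)=13.0800
(1,0): S=47.7400. Δ = (V_up−V_dn)/(S_up−S_dn) = (9.4260−25.1802)/(52.5140−36.7598) = -1.0000. V = [p*·9.4260 + (1−p*)·25.1802]/1.05 = 11.2505. B = V − Δ·S = 58.9905.
(1,1): S=68.2000. Δ = (V_up−V_dn)/(S_up−S_dn) = (13.0800−9.4260)/(75.0200−52.5140) = 0.1624. V = [p*·13.0800 + (1−p*)·9.4260]/1.05 = 11.9299. B = V − Δ·S = 0.8571.
(0,0): S=62.0000. Δ = (V_up−V_dn)/(S_up−S_dn) = (11.9299−11.2505)/(68.2000−47.7400) = 0.0332. V = [p*·11.9299 + (1−p*)·11.2505]/1.05 = 11.2637. B = V − Δ·S = 9.2050.
Check: Δ(0,0)·S0 + B(0,0) = 11.2637 = V0.

(0,0): Delta=0.0332 Bond=9.2050
(1,0): Delta=-1.0000 Bond=58.9905
(1,1): Delta=0.1624 Bond=0.8571
V0=11.2637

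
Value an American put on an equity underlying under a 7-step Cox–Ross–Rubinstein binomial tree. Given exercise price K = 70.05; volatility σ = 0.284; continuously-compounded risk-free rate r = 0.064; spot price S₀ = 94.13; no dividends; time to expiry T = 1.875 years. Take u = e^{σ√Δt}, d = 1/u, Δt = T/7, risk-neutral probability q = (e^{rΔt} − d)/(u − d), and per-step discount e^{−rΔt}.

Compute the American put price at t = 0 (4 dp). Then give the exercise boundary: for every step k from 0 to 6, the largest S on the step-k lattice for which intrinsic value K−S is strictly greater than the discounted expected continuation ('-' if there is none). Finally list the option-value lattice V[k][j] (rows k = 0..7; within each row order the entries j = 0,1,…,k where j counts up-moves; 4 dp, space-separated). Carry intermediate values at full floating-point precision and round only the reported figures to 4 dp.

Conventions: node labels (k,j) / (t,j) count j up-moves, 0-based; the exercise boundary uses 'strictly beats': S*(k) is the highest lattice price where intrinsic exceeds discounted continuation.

Δt=0.26786, u=1.15834, d=0.86331, q=0.52193, disc=e^(-rΔt)=0.98300
k=7 terminal: V=max(K-S,0) → 36.4075 24.9105 9.4845 0.0000 0.0000 0.0000 0.0000 0.0000
k=6: j=0 S=38.9693 intr=31.0807 cont=29.8901 V=31.0807[EX]; j=1 S=52.2866 intr=17.7634 cont=16.5727 V=17.7634[EX]; j=2 S=70.1551 intr=0.0000 cont=4.4572 V=4.4572[hold]; j=3 S=94.1300 intr=0.0000 cont=0.0000 V=0.0000[hold]; j=4 S=126.2981 intr=0.0000 cont=0.0000 V=0.0000[hold]; j=5 S=169.4593 intr=0.0000 cont=0.0000 V=0.0000[hold]; j=6 S=227.3704 intr=0.0000 cont=0.0000 V=0.0000[hold]  S*(6)=52.2866
k=5: j=0 S=45.1395 intr=24.9105 cont=23.7199 V=24.9105[EX]; j=1 S=60.5655 intr=9.4845 cont=10.6347 V=10.6347[hold]; j=2 S=81.2632 intr=0.0000 cont=2.0947 V=2.0947[hold]; j=3 S=109.0341 intr=0.0000 cont=0.0000 V=0.0000[hold]; j=4 S=146.2955 intr=0.0000 cont=0.0000 V=0.0000[hold]; j=5 S=196.2907 intr=0.0000 cont=0.0000 V=0.0000[hold]  S*(5)=45.1395
k=4: j=0 S=52.2866 intr=17.7634 cont=17.1628 V=17.7634[EX]; j=1 S=70.1551 intr=0.0000 cont=6.0724 V=6.0724[hold]; j=2 S=94.1300 intr=0.0000 cont=0.9844 V=0.9844[hold]; j=3 S=126.2981 intr=0.0000 cont=0.0000 V=0.0000[hold]; j=4 S=169.4593 intr=0.0000 cont=0.0000 V=0.0000[hold]  S*(4)=52.2866
k=3: j=0 S=60.5655 intr=9.4845 cont=11.4633 V=11.4633[hold]; j=1 S=81.2632 intr=0.0000 cont=3.3588 V=3.3588[hold]; j=2 S=109.0341 intr=0.0000 cont=0.4626 V=0.4626[hold]; j=3 S=146.2955 intr=0.0000 cont=0.0000 V=0.0000[hold]  S*(3)=-
k=2: j=0 S=70.1551 intr=0.0000 cont=7.1104 V=7.1104[hold]; j=1 S=94.1300 intr=0.0000 cont=1.8158 V=1.8158[hold]; j=2 S=126.2981 intr=0.0000 cont=0.2174 V=0.2174[hold]  S*(2)=-
k=1: j=0 S=81.2632 intr=0.0000 cont=4.2731 V=4.2731[hold]; j=1 S=109.0341 intr=0.0000 cont=0.9649 V=0.9649[hold]  S*(1)=-
k=0: j=0 S=94.1300 intr=0.0000 cont=2.5032 V=2.5032[hold]  S*(0)=-

price = 2.5032
boundary = - - - - 52.2866 45.1395 52.2866
tree:
2.5032
4.2731 0.9649
7.1104 1.8158 0.2174
11.4633 3.3588 0.4626 0.0000
17.7634 6.0724 0.9844 0.0000 0.0000
24.9105 10.6347 2.0947 0.0000 0.0000 0.0000
31.0807 17.7634 4.4572 0.0000 0.0000 0.0000 0.0000
36.4075 24.9105 9.4845 0.0000 0.0000 0.0000 0.0000 0.0000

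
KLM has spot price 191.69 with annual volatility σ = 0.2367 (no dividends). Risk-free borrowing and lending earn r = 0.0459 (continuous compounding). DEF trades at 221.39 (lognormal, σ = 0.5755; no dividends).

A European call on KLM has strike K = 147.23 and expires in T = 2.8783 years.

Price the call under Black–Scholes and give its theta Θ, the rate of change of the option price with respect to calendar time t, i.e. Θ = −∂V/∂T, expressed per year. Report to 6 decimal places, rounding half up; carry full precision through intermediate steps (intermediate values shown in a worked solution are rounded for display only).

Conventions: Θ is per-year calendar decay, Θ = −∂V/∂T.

σ√T = 0.2367·√2.8783 = 0.401575
d₁ = (ln(S/K) + (r+σ²/2)T) / (σ√T) = (ln(191.69/147.23) + (0.0459+0.2367²/2)·2.8783) / 0.401575 = (0.263883 + 0.212745) / 0.401575 = 1.186899
d₂ = d₁ − σ√T = 1.186899 − 0.401575 = 0.785324
e^{−rT} = 0.876241
N(d₁) = 0.882366,  N(d₂) = 0.783868
Call price V = S·N(d₁) − K·e^{−rT}·N(d₂) = 169.140792 − 101.126050 = 68.014741
φ(d₁) = (1/√(2π))·e^{−d₁²/2} = 0.197246
Θ = −S·φ(d₁)·σ/(2√T) − r·K·e^{−rT}·N(d₂) = −2.637595 − 4.641686 = -7.279280

price = 68.014741
Θ = -7.279280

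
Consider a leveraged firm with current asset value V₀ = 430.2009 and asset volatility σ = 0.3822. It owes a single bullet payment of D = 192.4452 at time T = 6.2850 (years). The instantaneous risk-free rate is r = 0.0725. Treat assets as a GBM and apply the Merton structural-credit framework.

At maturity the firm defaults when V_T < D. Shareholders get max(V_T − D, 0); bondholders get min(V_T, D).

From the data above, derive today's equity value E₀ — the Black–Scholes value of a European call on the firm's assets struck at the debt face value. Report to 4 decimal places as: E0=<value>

Work the structural quantities from V₀ = 430.2009 against face 192.4452:
d₁ = [ln(V₀/D) + (r + σ²/2)T] / (σ√T)
   = [ln(430.2009/192.4452) + (0.0725 + 0.5·0.3822²)·6.2850] / (0.3822·√6.2850)
   = [0.804441 + 0.914709] / 0.958172 = 1.794198
d₂ = d₁ − σ√T = 1.794198 − 0.958172 = 0.836026
N(d₁) = 0.963609,  N(d₂) = 0.798430,  e^(−rT) = 0.634028
E₀ = V₀·N(d₁) − D·e^(−rT)·N(d₂)
   = 430.2009·0.963609 − 192.4452·0.634028·0.798430 = 317.124638

E0=317.1246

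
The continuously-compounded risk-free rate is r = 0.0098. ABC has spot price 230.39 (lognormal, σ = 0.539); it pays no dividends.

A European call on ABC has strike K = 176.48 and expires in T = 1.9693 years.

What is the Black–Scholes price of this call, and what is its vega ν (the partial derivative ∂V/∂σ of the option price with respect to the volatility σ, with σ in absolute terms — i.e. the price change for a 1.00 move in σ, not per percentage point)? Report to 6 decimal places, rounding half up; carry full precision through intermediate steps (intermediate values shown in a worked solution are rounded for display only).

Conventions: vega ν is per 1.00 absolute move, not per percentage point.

σ√T = 0.539·√1.9693 = 0.756388
d₁ = (ln(S/K) + (r+σ²/2)T) / (σ√T) = (ln(230.39/176.48) + (0.0098+0.539²/2)·1.9693) / 0.756388 = (0.266566 + 0.305361) / 0.756388 = 0.756128
d₂ = d₁ − σ√T = 0.756128 − 0.756388 = -0.000260
e^{−rT} = 0.980886
N(d₁) = 0.775214,  N(d₂) = 0.499896
Call price V = S·N(d₁) − K·e^{−rT}·N(d₂) = 178.601534 − 86.535440 = 92.066094
φ(d₁) = (1/√(2π))·e^{−d₁²/2} = 0.299751
ν = S·φ(d₁)·√T = 96.912540

price = 92.066094
ν = 96.912540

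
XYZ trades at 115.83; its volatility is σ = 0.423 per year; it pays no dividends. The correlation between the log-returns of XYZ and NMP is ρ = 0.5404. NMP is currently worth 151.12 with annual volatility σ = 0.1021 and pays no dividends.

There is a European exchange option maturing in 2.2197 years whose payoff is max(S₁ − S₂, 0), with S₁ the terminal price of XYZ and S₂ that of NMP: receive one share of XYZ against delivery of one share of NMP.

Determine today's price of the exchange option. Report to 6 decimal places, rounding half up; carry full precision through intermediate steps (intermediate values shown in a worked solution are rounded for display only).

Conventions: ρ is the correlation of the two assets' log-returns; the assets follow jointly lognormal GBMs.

σ_eff = √(σ₁² + σ₂² − 2ρσ₁σ₂) = √(0.423² + 0.1021² − 2·0.5404·0.423·0.1021) = 0.377724
d₁ = (ln(S₁/S₂) + (q₂ − q₁ + σ_eff²/2)T) / (σ_eff√T) = (ln(115.83/151.12) + (0.0 − 0.0 + 0.071338)·2.2197) / 0.562758 = -0.191205
d₂ = d₁ − σ_eff√T = -0.191205 − 0.562758 = -0.753963
N(d₁) = 0.424182,  N(d₂) = 0.225436
V = S₁·e^{−q₁T}·N(d₁) − S₂·e^{−q₂T}·N(d₂) = 49.133055 − 34.067833 = 15.065222
Key observation: r never enters — measured in units of NMP, the claim is a call on S₁/S₂ struck at 1, so only the dividend yields and σ_eff matter.

exchange price = 15.065222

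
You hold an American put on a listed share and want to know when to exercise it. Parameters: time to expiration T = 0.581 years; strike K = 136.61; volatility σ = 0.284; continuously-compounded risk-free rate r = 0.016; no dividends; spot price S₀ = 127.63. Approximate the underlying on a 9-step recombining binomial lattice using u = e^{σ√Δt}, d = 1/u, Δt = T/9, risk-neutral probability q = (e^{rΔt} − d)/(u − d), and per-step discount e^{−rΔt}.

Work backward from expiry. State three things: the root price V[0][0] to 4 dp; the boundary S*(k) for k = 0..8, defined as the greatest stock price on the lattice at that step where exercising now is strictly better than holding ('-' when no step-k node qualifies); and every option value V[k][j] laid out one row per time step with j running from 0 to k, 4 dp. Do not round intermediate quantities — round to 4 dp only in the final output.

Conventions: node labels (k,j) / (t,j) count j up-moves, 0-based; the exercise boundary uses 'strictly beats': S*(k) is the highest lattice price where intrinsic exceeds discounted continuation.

Δt=0.06456, u=1.07483, d=0.93038, q=0.48912, disc=e^(-rΔt)=0.99897
k=9 terminal: V=max(K-S,0) → 69.9428 59.5928 47.6359 33.8228 17.8651 0.0000 0.0000 0.0000 0.0000 0.0000
k=8: j=0 S=71.6555 intr=64.9545 cont=64.8134 V=64.9545[EX]; j=1 S=82.7800 intr=53.8300 cont=53.6889 V=53.8300[EX]; j=2 S=95.6316 intr=40.9784 cont=40.8374 V=40.9784[EX]; j=3 S=110.4783 intr=26.1317 cont=25.9907 V=26.1317[EX]; j=4 S=127.6300 intr=8.9800 cont=9.1175 V=9.1175[hold]; j=5 S=147.4445 intr=0.0000 cont=0.0000 V=0.0000[hold]; j=6 S=170.3351 intr=0.0000 cont=0.0000 V=0.0000[hold]; j=7 S=196.7796 intr=0.0000 cont=0.0000 V=0.0000[hold]; j=8 S=227.3295 intr=0.0000 cont=0.0000 V=0.0000[hold]  S*(8)=110.4783
k=7: j=0 S=77.0172 intr=59.5928 cont=59.4518 V=59.5928[EX]; j=1 S=88.9741 intr=47.6359 cont=47.4949 V=47.6359[EX]; j=2 S=102.7872 intr=33.8228 cont=33.6817 V=33.8228[EX]; j=3 S=118.7449 intr=17.8651 cont=17.7913 V=17.8651[EX]; j=4 S=137.1799 intr=0.0000 cont=4.6531 V=4.6531[hold]; j=5 S=158.4770 intr=0.0000 cont=0.0000 V=0.0000[hold]; j=6 S=183.0805 intr=0.0000 cont=0.0000 V=0.0000[hold]; j=7 S=211.5036 intr=0.0000 cont=0.0000 V=0.0000[hold]  S*(7)=118.7449
k=6: j=0 S=82.7800 intr=53.8300 cont=53.6889 V=53.8300[EX]; j=1 S=95.6316 intr=40.9784 cont=40.8374 V=40.9784[EX]; j=2 S=110.4783 intr=26.1317 cont=25.9907 V=26.1317[EX]; j=3 S=127.6300 intr=8.9800 cont=11.3910 V=11.3910[hold]; j=4 S=147.4445 intr=0.0000 cont=2.3747 V=2.3747[hold]; j=5 S=170.3351 intr=0.0000 cont=0.0000 V=0.0000[hold]; j=6 S=196.7796 intr=0.0000 cont=0.0000 V=0.0000[hold]  S*(6)=110.4783
k=5: j=0 S=88.9741 intr=47.6359 cont=47.4949 V=47.6359[EX]; j=1 S=102.7872 intr=33.8228 cont=33.6817 V=33.8228[EX]; j=2 S=118.7449 intr=17.8651 cont=18.9022 V=18.9022[hold]; j=3 S=137.1799 intr=0.0000 cont=6.9737 V=6.9737[hold]; j=4 S=158.4770 intr=0.0000 cont=1.2119 V=1.2119[hold]; j=5 S=183.0805 intr=0.0000 cont=0.0000 V=0.0000[hold]  S*(5)=102.7872
k=4: j=0 S=95.6316 intr=40.9784 cont=40.8374 V=40.9784[EX]; j=1 S=110.4783 intr=26.1317 cont=26.4974 V=26.4974[hold]; j=2 S=127.6300 intr=8.9800 cont=13.0542 V=13.0542[hold]; j=3 S=147.4445 intr=0.0000 cont=4.1512 V=4.1512[hold]; j=4 S=170.3351 intr=0.0000 cont=0.6185 V=0.6185[hold]  S*(4)=95.6316
k=3: j=0 S=102.7872 intr=33.8228 cont=33.8604 V=33.8604[hold]; j=1 S=118.7449 intr=17.8651 cont=19.9014 V=19.9014[hold]; j=2 S=137.1799 intr=0.0000 cont=8.6906 V=8.6906[hold]; j=3 S=158.4770 intr=0.0000 cont=2.4208 V=2.4208[hold]  S*(3)=-
k=2: j=0 S=110.4783 intr=26.1317 cont=27.0049 V=27.0049[hold]; j=1 S=127.6300 intr=8.9800 cont=14.4031 V=14.4031[hold]; j=2 S=147.4445 intr=0.0000 cont=5.6181 V=5.6181[hold]  S*(2)=-
k=1: j=0 S=118.7449 intr=17.8651 cont=20.8195 V=20.8195[hold]; j=1 S=137.1799 intr=0.0000 cont=10.0957 V=10.0957[hold]  S*(1)=-
k=0: j=0 S=127.6300 intr=8.9800 cont=15.5582 V=15.5582[hold]  S*(0)=-

price = 15.5582
boundary = - - - - 95.6316 102.7872 110.4783 118.7449 110.4783
tree:
15.5582
20.8195 10.0957
27.0049 14.4031 5.6181
33.8604 19.9014 8.6906 2.4208
40.9784 26.4974 13.0542 4.1512 0.6185
47.6359 33.8228 18.9022 6.9737 1.2119 0.0000
53.8300 40.9784 26.1317 11.3910 2.3747 0.0000 0.0000
59.5928 47.6359 33.8228 17.8651 4.6531 0.0000 0.0000 0.0000
64.9545 53.8300 40.9784 26.1317 9.1175 0.0000 0.0000 0.0000 0.0000
69.9428 59.5928 47.6359 33.8228 17.8651 0.0000 0.0000 0.0000 0.0000 0.0000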